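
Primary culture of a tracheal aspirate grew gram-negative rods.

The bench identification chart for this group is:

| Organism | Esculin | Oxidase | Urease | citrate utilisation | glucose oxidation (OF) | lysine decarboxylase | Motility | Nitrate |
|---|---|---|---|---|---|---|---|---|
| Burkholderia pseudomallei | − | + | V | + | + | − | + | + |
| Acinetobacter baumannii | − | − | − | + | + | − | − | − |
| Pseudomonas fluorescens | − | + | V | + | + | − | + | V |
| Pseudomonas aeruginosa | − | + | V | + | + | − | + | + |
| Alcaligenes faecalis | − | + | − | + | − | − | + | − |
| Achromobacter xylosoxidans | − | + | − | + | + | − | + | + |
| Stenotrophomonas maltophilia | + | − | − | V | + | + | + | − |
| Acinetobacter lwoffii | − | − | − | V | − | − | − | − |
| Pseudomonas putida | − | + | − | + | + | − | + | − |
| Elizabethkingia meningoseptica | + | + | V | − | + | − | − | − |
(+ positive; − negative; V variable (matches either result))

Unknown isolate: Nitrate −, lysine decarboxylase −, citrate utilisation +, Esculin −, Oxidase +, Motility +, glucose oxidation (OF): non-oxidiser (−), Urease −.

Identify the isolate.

Alcaligenes faecalis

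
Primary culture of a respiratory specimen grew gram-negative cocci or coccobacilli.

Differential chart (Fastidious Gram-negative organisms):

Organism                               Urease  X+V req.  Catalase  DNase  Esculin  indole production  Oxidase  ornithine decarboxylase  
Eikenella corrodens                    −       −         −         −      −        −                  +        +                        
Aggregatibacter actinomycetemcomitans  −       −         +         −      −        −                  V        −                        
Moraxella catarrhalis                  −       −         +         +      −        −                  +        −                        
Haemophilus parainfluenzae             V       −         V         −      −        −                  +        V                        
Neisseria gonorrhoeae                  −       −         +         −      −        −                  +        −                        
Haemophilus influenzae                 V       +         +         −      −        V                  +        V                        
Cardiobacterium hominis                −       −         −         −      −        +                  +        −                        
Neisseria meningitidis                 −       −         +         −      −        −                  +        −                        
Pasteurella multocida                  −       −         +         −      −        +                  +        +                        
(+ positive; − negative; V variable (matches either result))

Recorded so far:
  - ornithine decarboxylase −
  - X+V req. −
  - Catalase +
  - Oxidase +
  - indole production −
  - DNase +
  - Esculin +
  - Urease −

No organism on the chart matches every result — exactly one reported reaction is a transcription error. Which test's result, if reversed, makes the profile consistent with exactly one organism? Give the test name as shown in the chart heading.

As reported, no row in the chart matches all 8 reactions.
Reversing X+V req. → still no organism matches.
Reversing Catalase → still no organism matches.
Reversing DNase → still no organism matches.
Reversing Urease → still no organism matches.
Reversing Oxidase → still no organism matches.
Reversing ornithine decarboxylase → still no organism matches.
Reversing indole production → still no organism matches.
Reversing Esculin (to −) → unique match: Moraxella catarrhalis.

Esculin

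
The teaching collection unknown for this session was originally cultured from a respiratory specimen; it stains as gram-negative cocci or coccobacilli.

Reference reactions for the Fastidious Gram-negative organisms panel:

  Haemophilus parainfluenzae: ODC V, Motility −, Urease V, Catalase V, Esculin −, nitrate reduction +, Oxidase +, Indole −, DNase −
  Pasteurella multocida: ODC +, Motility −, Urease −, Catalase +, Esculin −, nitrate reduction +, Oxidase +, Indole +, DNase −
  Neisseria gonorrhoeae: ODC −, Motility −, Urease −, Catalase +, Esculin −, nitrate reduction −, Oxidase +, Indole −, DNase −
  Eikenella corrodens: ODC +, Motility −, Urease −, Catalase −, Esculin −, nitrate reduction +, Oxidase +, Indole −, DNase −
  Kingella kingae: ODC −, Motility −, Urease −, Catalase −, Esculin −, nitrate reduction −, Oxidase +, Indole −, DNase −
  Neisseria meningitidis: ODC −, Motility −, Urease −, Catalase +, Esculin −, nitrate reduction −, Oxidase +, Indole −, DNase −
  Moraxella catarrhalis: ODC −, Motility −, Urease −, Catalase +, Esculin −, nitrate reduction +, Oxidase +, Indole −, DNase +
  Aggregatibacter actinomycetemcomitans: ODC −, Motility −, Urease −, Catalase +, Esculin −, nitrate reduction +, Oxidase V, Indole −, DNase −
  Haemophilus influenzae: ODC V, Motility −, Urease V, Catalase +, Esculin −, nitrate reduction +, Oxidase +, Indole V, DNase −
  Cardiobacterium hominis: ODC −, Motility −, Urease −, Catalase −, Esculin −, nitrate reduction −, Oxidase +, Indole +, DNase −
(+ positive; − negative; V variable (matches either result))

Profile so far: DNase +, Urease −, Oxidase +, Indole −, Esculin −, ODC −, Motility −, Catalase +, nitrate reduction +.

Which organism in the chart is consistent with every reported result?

Moraxella catarrhalis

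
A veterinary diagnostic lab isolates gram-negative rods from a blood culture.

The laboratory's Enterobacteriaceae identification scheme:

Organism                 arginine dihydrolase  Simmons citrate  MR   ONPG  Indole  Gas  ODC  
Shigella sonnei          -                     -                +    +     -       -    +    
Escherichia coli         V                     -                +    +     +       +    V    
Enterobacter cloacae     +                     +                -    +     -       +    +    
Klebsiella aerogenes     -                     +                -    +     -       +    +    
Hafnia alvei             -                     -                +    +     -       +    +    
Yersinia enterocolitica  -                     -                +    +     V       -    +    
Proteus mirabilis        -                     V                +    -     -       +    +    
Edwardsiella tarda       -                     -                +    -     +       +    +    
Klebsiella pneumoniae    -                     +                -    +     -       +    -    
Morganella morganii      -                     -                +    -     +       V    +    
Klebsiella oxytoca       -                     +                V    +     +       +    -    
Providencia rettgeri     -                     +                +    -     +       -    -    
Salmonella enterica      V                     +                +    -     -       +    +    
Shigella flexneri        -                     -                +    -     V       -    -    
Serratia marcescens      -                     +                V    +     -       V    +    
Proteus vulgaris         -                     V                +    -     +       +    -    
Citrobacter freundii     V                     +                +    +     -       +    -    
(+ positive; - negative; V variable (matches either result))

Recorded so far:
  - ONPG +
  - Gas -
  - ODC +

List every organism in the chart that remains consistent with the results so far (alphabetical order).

ODC +: excludes 6 organisms — 11 left.
ONPG +: excludes Proteus mirabilis, Edwardsiella tarda, Morganella morganii, Salmonella enterica — 7 left.
Gas -: excludes Escherichia coli, Enterobacter cloacae, Klebsiella aerogenes, Hafnia alvei — 3 left.

Serratia marcescens, Shigella sonnei, Yersinia enterocolitica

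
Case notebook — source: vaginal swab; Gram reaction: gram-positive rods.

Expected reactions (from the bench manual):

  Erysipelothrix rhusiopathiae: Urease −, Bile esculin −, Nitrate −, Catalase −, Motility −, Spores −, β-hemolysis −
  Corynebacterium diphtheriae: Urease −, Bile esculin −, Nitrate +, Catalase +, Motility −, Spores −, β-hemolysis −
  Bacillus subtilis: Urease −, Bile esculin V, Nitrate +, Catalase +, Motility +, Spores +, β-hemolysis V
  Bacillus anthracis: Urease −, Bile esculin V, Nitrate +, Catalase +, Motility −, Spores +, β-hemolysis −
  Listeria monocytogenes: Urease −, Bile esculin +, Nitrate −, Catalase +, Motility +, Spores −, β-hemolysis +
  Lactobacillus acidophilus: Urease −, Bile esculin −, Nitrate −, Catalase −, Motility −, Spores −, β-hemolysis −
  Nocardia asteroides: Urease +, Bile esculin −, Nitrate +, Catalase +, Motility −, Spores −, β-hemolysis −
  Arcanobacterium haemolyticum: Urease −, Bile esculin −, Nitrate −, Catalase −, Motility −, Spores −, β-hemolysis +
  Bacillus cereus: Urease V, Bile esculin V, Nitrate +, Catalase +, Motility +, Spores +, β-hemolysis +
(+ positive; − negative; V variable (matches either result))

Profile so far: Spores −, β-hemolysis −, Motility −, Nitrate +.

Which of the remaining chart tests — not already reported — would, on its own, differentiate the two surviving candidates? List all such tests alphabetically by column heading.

Urease

Motility −: excludes Bacillus subtilis, Listeria monocytogenes, Bacillus cereus — 6 left.
β-hemolysis −: excludes Arcanobacterium haemolyticum — 5 left.
Spores −: excludes Bacillus anthracis — 4 left.
Nitrate +: excludes Erysipelothrix rhusiopathiae, Lactobacillus acidophilus — 2 left.
Two candidates remain: Corynebacterium diphtheriae and Nocardia asteroides.
  Urease: Corynebacterium diphtheriae −, Nocardia asteroides + — discriminates.
  Bile esculin: − vs − — same for both, does not separate.
  Catalase: + vs + — same for both, does not separate.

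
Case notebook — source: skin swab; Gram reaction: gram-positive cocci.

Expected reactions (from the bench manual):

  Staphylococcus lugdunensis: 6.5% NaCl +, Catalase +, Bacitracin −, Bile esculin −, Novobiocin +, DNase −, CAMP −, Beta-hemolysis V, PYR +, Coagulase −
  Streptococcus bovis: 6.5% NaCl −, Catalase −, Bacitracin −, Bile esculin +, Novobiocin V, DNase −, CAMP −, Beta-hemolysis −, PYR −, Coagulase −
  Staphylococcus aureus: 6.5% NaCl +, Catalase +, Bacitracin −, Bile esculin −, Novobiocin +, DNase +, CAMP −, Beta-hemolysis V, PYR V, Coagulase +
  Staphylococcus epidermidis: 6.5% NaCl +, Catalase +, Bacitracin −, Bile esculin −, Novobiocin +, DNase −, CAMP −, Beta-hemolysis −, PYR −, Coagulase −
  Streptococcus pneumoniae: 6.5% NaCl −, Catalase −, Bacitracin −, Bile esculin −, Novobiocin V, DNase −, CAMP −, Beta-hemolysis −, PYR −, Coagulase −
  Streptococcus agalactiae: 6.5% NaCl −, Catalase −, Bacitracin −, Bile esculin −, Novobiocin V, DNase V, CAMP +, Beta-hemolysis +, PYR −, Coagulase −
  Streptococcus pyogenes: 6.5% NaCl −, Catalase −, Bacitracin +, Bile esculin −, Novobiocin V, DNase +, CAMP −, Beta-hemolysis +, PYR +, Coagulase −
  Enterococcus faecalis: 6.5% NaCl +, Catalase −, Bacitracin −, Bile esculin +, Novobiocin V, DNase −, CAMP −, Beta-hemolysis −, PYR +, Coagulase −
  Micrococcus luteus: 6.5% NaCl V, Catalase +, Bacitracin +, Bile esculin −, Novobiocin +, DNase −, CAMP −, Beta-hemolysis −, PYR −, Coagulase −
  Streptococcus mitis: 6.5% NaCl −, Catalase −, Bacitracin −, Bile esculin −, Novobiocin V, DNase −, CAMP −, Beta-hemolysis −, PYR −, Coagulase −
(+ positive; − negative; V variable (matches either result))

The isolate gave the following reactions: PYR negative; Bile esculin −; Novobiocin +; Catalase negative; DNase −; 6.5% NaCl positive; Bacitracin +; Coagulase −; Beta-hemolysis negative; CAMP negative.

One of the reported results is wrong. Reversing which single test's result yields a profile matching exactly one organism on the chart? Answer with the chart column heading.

Catalase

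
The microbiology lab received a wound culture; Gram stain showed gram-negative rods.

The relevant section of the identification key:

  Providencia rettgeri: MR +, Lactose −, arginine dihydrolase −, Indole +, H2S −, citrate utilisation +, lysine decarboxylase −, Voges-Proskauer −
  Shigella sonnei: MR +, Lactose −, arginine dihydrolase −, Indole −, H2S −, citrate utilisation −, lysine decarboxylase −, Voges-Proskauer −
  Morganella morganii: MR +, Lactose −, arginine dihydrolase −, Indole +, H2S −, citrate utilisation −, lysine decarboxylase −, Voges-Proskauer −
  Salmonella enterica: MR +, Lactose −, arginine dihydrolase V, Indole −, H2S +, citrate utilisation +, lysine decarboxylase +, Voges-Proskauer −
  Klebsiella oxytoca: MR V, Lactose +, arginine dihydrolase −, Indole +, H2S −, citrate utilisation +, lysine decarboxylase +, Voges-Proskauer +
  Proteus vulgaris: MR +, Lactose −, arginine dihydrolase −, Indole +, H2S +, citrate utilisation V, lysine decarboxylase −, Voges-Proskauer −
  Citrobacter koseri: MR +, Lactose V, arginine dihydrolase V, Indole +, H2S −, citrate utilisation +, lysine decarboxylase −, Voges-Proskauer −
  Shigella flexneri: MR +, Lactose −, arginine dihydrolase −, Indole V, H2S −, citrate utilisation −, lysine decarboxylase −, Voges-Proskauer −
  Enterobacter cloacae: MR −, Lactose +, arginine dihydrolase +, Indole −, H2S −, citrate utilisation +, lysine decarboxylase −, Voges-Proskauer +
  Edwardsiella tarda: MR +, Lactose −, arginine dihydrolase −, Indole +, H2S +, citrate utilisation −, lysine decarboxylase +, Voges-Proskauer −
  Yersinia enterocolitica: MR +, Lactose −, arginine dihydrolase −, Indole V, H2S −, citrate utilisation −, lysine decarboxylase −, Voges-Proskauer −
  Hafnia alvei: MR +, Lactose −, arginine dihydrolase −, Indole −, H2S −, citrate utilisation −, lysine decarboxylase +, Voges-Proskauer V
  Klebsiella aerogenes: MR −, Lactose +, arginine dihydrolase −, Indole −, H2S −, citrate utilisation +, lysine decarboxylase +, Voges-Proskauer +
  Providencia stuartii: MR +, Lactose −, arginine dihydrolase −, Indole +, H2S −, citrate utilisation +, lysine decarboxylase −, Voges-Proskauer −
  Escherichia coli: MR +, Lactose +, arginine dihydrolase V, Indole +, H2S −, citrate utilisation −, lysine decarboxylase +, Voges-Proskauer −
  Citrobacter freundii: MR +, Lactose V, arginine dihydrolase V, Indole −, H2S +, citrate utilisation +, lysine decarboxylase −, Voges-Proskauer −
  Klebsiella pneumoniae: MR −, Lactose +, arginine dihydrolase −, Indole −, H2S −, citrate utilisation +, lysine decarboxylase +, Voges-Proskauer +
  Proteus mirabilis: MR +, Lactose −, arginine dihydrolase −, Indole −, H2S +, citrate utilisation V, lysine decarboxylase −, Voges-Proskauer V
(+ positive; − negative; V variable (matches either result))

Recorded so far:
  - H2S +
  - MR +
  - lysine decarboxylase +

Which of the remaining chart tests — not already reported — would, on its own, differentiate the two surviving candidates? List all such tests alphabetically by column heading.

lysine decarboxylase +: excludes 11 organisms — 7 left.
MR +: excludes Klebsiella aerogenes, Klebsiella pneumoniae — 5 left.
H2S +: excludes Klebsiella oxytoca, Hafnia alvei, Escherichia coli — 2 left.
Two candidates remain: Edwardsiella tarda and Salmonella enterica.
  Lactose: − vs − — same for both, does not separate.
  arginine dihydrolase: − vs V — variable for at least one, does not separate.
  Indole: Edwardsiella tarda +, Salmonella enterica − — discriminates.
  citrate utilisation: Edwardsiella tarda −, Salmonella enterica + — discriminates.
  Voges-Proskauer: − vs − — same for both, does not separate.

citrate utilisation, Indole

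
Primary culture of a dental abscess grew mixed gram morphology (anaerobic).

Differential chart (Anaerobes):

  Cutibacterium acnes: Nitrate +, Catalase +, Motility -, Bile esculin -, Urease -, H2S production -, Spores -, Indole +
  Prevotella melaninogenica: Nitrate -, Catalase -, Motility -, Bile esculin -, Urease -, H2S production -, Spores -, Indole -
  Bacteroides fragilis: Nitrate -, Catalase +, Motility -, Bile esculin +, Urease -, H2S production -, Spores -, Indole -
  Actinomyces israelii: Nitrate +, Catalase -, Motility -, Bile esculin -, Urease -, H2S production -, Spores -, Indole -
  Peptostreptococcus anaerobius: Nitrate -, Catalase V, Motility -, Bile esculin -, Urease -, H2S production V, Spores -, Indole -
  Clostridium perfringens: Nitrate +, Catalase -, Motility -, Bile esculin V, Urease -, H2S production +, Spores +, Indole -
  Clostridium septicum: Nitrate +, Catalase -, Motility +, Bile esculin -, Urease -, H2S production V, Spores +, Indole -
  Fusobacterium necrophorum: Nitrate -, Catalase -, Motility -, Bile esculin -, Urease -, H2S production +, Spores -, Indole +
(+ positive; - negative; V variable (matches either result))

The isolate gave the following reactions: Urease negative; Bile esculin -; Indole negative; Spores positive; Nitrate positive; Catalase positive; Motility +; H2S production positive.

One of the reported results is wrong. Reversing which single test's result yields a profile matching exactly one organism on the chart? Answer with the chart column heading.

Catalase

As reported, no row in the chart matches all 8 reactions.
Reversing Motility → still no organism matches.
Reversing Spores → still no organism matches.
Reversing H2S production → still no organism matches.
Reversing Nitrate → still no organism matches.
Reversing Catalase (to -) → unique match: Clostridium septicum.
Reversing Bile esculin → still no organism matches.
Reversing Urease → still no organism matches.
Reversing Indole → still no organism matches.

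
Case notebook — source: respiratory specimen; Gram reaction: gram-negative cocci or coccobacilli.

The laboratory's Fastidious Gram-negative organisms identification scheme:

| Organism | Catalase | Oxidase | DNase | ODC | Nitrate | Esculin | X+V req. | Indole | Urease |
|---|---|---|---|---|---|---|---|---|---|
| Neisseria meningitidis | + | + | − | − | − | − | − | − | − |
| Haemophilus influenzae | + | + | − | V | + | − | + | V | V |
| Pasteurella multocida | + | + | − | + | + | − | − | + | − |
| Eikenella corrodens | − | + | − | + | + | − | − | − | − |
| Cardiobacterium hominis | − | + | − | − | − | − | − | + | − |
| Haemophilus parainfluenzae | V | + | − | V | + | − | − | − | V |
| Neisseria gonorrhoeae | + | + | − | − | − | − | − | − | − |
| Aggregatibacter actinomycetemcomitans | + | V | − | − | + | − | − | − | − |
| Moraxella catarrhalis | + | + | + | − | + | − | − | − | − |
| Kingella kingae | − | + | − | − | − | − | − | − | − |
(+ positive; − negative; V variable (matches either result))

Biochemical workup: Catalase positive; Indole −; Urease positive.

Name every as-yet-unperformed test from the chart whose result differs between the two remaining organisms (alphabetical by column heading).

Urease +: excludes 8 organisms — 2 left.
Catalase +: all 2 remaining candidates are consistent.
Indole −: all 2 remaining candidates are consistent.
Two candidates remain: Haemophilus influenzae and Haemophilus parainfluenzae.
  Oxidase: + vs + — same for both, does not separate.
  DNase: − vs − — same for both, does not separate.
  ODC: V vs V — variable for at least one, does not separate.
  Nitrate: + vs + — same for both, does not separate.
  Esculin: − vs − — same for both, does not separate.
  X+V req.: Haemophilus influenzae +, Haemophilus parainfluenzae − — discriminates.

X+V req.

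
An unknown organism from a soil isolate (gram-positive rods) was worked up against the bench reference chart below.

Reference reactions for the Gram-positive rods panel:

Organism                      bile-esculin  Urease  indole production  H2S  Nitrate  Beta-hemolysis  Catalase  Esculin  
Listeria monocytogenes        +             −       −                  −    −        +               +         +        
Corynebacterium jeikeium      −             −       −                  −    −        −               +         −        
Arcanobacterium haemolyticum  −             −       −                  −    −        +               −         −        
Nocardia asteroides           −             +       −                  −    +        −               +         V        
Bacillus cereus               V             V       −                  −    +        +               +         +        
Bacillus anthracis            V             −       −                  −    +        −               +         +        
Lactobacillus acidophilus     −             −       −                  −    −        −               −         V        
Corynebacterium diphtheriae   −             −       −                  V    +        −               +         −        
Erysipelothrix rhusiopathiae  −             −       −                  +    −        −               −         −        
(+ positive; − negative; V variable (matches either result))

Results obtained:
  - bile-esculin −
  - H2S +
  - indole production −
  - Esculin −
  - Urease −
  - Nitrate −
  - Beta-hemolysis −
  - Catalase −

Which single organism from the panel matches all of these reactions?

Urease −: excludes Nocardia asteroides — 8 left.
bile-esculin −: excludes Listeria monocytogenes — 7 left.
Esculin −: excludes Bacillus cereus, Bacillus anthracis — 5 left.
Catalase −: excludes Corynebacterium jeikeium, Corynebacterium diphtheriae — 3 left.
indole production −: all 3 remaining candidates are consistent.
H2S +: excludes Arcanobacterium haemolyticum, Lactobacillus acidophilus — 1 left.
Nitrate −: the one remaining candidate is consistent.
Beta-hemolysis −: the one remaining candidate is consistent.

Erysipelothrix rhusiopathiae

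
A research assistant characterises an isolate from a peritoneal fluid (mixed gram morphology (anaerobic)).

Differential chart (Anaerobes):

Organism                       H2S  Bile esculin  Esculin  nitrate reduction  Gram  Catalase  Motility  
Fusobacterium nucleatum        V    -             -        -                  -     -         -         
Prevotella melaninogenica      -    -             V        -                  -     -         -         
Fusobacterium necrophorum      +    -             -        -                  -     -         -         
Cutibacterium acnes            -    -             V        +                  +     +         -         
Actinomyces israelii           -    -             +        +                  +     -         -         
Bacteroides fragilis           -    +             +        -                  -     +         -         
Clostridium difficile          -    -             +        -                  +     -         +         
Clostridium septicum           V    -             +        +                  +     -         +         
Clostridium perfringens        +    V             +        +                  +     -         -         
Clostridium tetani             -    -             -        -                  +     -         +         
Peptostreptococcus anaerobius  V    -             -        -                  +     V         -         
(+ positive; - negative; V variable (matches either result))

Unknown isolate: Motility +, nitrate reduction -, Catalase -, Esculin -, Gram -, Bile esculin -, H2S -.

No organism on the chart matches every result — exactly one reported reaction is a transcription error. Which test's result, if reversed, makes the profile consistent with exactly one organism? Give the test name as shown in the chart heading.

Gram

As reported, no row in the chart matches all 7 reactions.
Reversing Esculin → still no organism matches.
Reversing nitrate reduction → still no organism matches.
Reversing Catalase → still no organism matches.
Reversing Gram (to +) → unique match: Clostridium tetani.
Reversing Bile esculin → still no organism matches.
Reversing Motility → 2 organisms match (not unique).
Reversing H2S → still no organism matches.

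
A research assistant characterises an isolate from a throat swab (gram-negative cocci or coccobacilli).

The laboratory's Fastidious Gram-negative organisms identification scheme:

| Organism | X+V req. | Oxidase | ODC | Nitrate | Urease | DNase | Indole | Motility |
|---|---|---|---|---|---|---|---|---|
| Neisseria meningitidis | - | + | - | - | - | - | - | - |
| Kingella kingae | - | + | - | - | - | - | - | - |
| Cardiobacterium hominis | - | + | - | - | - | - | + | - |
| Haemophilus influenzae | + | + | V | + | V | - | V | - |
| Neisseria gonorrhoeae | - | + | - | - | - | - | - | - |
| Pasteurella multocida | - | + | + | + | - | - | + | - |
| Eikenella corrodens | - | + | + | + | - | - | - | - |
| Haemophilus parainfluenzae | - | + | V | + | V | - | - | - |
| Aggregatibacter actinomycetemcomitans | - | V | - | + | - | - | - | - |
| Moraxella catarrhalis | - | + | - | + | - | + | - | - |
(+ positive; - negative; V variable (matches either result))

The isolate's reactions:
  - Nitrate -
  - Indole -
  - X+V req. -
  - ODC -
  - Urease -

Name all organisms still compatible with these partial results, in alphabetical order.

Kingella kingae, Neisseria gonorrhoeae, Neisseria meningitidis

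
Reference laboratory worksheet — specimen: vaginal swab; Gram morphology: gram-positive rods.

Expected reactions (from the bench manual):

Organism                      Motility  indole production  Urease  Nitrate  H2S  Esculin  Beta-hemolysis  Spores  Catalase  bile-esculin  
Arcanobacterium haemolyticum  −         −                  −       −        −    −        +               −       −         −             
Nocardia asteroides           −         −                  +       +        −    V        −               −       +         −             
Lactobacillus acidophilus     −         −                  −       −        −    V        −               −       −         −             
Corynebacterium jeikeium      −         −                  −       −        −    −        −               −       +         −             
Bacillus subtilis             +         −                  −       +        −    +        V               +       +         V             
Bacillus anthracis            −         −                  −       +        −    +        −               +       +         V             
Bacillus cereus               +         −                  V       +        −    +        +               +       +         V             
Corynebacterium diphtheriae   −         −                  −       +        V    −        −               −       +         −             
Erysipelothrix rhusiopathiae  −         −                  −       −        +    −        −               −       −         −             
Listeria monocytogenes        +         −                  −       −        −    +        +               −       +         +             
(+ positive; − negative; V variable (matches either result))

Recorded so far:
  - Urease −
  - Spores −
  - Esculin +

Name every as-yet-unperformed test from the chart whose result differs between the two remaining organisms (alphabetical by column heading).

Beta-hemolysis, bile-esculin, Catalase, Motility

Spores −: excludes Bacillus subtilis, Bacillus anthracis, Bacillus cereus — 7 left.
Esculin +: excludes Arcanobacterium haemolyticum, Corynebacterium jeikeium, Corynebacterium diphtheriae, Erysipelothrix rhusiopathiae — 3 left.
Urease −: excludes Nocardia asteroides — 2 left.
Two candidates remain: Lactobacillus acidophilus and Listeria monocytogenes.
  Motility: Lactobacillus acidophilus −, Listeria monocytogenes + — discriminates.
  indole production: − vs − — same for both, does not separate.
  Nitrate: − vs − — same for both, does not separate.
  H2S: − vs − — same for both, does not separate.
  Beta-hemolysis: Lactobacillus acidophilus −, Listeria monocytogenes + — discriminates.
  Catalase: Lactobacillus acidophilus −, Listeria monocytogenes + — discriminates.
  bile-esculin: Lactobacillus acidophilus −, Listeria monocytogenes + — discriminates.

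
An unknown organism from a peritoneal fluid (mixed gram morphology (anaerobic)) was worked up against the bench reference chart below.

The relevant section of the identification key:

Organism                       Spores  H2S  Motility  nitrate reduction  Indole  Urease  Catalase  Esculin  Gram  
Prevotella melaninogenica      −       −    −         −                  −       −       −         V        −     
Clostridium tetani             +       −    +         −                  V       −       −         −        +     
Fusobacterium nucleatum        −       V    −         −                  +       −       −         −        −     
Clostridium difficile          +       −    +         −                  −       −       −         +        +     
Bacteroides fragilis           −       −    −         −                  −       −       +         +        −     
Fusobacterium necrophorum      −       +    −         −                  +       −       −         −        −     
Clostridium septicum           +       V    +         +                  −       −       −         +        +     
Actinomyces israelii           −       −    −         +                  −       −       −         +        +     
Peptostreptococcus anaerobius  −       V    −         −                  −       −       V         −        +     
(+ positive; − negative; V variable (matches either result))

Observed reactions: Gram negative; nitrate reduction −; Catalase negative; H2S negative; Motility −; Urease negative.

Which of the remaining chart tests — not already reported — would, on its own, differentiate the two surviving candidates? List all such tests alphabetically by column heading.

Indole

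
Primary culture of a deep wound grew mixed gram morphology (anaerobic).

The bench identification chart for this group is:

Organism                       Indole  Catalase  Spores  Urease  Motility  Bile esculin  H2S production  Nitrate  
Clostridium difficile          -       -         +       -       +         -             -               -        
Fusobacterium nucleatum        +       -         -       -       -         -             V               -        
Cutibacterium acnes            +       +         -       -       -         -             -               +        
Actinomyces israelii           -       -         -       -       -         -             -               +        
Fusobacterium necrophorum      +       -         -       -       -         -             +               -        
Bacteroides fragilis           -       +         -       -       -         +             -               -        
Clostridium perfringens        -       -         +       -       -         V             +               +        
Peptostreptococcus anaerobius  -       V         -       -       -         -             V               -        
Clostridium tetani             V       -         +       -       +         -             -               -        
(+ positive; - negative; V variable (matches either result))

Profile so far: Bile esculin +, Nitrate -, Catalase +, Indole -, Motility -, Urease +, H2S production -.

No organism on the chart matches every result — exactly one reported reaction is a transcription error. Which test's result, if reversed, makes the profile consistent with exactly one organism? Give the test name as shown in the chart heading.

As reported, no row in the chart matches all 7 reactions.
Reversing Motility → still no organism matches.
Reversing Urease (to -) → unique match: Bacteroides fragilis.
Reversing Nitrate → still no organism matches.
Reversing Bile esculin → still no organism matches.
Reversing Indole → still no organism matches.
Reversing Catalase → still no organism matches.
Reversing H2S production → still no organism matches.

Urease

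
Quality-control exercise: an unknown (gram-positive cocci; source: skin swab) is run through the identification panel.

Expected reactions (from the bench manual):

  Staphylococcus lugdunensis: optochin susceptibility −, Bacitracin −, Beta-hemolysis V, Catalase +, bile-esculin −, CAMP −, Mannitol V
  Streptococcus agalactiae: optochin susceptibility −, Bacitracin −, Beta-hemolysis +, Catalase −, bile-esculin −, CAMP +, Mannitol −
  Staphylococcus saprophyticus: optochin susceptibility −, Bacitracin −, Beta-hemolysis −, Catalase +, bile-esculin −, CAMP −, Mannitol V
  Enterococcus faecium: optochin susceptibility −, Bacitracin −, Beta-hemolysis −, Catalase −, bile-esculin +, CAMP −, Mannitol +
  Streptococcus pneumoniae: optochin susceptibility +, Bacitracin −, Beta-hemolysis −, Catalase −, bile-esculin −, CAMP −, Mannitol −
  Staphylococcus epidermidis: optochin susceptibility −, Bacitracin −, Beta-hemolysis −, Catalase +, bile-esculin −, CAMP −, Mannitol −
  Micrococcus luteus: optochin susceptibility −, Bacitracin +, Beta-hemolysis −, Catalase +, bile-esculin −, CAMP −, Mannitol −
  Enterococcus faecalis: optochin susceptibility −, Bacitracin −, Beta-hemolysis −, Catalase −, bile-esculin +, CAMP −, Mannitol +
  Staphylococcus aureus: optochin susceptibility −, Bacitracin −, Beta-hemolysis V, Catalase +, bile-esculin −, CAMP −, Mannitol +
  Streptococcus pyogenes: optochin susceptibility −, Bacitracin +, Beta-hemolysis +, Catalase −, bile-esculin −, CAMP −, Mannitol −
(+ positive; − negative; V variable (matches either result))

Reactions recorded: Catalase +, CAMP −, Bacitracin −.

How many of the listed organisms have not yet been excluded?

4

CAMP −: excludes Streptococcus agalactiae — 9 left.
Catalase +: excludes Enterococcus faecium, Streptococcus pneumoniae, Enterococcus faecalis, Streptococcus pyogenes — 5 left.
Bacitracin −: excludes Micrococcus luteus — 4 left.
Still consistent: Staphylococcus aureus, Staphylococcus epidermidis, Staphylococcus lugdunensis, Staphylococcus saprophyticus.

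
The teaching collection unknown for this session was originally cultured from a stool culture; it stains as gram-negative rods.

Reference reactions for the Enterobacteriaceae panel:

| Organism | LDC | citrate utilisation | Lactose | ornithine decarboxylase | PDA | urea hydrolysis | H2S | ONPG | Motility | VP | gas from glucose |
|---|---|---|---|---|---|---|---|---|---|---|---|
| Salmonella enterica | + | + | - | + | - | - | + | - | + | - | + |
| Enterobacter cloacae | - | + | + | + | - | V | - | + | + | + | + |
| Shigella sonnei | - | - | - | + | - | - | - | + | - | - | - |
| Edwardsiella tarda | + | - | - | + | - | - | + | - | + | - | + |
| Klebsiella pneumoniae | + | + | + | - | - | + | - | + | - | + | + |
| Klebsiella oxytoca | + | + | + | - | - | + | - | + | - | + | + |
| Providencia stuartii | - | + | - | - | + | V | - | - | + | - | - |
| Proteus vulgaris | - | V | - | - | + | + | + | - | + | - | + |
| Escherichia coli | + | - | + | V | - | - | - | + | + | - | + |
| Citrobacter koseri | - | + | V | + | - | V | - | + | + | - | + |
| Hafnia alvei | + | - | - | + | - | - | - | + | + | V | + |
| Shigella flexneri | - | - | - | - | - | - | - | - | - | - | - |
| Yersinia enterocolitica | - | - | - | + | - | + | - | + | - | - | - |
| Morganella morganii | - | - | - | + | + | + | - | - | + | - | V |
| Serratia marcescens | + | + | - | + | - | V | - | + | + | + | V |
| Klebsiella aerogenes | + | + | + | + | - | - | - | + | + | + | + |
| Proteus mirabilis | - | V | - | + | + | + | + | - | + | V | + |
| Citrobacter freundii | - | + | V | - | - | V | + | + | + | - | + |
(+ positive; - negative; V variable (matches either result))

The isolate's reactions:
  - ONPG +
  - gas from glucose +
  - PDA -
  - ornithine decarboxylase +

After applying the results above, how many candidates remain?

6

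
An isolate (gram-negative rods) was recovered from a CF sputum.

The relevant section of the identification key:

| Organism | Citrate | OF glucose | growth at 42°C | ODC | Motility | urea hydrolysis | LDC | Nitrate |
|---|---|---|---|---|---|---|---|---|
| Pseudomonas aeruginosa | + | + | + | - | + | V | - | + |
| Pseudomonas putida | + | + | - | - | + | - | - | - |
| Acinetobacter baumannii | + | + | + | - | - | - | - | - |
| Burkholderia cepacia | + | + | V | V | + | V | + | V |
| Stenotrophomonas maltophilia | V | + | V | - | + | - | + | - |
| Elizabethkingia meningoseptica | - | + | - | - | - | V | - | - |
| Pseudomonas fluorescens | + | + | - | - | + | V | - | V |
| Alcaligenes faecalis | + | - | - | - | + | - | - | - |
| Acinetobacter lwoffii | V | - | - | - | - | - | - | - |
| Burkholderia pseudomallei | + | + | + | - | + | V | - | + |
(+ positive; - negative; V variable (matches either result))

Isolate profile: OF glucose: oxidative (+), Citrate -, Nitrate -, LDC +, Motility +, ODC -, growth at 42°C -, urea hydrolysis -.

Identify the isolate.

Stenotrophomonas maltophilia

OF glucose +: excludes Alcaligenes faecalis, Acinetobacter lwoffii — 8 left.
Motility +: excludes Acinetobacter baumannii, Elizabethkingia meningoseptica — 6 left.
growth at 42°C -: excludes Pseudomonas aeruginosa, Burkholderia pseudomallei — 4 left.
Nitrate -: all 4 remaining candidates are consistent.
LDC +: excludes Pseudomonas putida, Pseudomonas fluorescens — 2 left.
ODC -: all 2 remaining candidates are consistent.
Citrate -: excludes Burkholderia cepacia — 1 left.
urea hydrolysis -: the one remaining candidate is consistent.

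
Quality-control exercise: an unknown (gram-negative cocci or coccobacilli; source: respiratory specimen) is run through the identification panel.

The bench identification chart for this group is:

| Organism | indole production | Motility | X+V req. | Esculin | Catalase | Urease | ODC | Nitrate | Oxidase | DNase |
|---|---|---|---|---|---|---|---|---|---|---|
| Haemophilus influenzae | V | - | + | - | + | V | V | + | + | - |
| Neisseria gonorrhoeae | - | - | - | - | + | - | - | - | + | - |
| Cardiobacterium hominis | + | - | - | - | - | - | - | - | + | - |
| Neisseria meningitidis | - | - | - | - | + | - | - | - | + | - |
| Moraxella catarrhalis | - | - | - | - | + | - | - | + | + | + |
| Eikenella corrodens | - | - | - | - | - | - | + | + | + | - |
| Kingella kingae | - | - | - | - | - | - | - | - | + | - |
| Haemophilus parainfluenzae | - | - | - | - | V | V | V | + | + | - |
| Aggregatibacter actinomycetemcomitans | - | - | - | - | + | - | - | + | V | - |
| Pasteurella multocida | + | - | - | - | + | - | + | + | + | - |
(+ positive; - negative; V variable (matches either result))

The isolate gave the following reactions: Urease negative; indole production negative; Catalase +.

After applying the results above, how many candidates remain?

6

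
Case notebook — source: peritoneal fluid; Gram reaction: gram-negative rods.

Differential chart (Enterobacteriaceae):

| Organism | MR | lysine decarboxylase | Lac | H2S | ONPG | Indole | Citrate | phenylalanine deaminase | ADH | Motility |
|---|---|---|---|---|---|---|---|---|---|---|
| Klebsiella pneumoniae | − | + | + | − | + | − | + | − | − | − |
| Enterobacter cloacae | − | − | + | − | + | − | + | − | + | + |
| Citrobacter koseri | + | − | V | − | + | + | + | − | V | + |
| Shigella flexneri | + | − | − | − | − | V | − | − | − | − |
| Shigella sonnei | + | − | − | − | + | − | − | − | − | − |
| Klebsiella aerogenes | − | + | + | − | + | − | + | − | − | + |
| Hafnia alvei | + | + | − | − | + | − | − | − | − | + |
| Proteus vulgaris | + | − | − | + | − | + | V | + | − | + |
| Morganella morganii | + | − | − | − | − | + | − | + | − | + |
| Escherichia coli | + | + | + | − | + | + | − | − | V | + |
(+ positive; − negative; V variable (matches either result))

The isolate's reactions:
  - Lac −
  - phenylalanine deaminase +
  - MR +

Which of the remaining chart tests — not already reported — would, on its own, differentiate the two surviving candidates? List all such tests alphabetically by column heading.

H2S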